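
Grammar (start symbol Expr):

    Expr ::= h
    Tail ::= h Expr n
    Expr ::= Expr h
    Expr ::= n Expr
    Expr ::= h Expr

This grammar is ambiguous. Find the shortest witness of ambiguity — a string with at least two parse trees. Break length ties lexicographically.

length 1: no string has ≥2 trees
length 2: h h has 2 parse trees

Two derivations of h h:
  Expr ⇒ Expr h ⇒ h h
  Expr ⇒ h Expr ⇒ h h

h h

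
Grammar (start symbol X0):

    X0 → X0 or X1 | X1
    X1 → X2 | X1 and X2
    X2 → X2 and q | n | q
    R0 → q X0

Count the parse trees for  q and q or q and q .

Parse trees for q and q or q and q:
  [X0 [X0 [X1 [X2 [X2 q] and q]]] or [X1 [X2 [X2 q] and q]]]
  [X0 [X0 [X1 [X2 [X2 q] and q]]] or [X1 [X1 [X2 q]] and [X2 q]]]
  [X0 [X0 [X1 [X1 [X2 q]] and [X2 q]]] or [X1 [X2 [X2 q] and q]]]
  [X0 [X0 [X1 [X1 [X2 q]] and [X2 q]]] or [X1 [X1 [X2 q]] and [X2 q]]]

4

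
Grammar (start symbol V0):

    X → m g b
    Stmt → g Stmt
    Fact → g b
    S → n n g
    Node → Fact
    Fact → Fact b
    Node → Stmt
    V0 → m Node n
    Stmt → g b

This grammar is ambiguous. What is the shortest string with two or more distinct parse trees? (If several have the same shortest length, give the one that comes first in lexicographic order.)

length 4: m g b n has 2 parse trees

Two derivations of m g b n:
  V0 ⇒ m Node n ⇒ m Fact n ⇒ m g b n
  V0 ⇒ m Node n ⇒ m Stmt n ⇒ m g b n

m g b n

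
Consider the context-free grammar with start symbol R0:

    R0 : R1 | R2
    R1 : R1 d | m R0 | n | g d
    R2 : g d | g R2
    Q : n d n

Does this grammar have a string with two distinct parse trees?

Ambiguous

Witness: g d

Derivation 1: R0 ⇒ R1 ⇒ g d
Derivation 2: R0 ⇒ R2 ⇒ g d

Two distinct leftmost derivations for the same string.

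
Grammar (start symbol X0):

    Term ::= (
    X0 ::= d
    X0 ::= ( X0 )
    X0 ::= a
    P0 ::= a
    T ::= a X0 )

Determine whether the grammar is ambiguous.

Only X0 is reachable from X0; ignoring the rest: L(X0) is { openⁿ atom closeⁿ : n ≥ 0 }. The bracket depth fixes n, and the derivation is forced at every step.

Unambiguous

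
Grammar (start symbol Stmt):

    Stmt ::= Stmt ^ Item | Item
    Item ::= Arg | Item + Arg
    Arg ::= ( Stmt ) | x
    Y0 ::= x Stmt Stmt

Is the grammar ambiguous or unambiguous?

(Y0 is unreachable from Stmt, so its rules don't affect L(Stmt).) The grammar is stratified — Stmt handles '^' (left-recursive), Item handles '+', Arg atoms. Each operator has a fixed associativity and precedence level, so every string has one parse.

Unambiguous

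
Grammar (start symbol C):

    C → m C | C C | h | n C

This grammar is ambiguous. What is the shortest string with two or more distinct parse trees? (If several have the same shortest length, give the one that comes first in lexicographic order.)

length 1: no string has ≥2 trees
length 2: no string has ≥2 trees
length 3: h h h has 2 parse trees

Two derivations of h h h:
  C ⇒ C C ⇒ C C C ⇒ h C C ⇒ h h C ⇒ h h h
  C ⇒ C C ⇒ h C ⇒ h C C ⇒ h h C ⇒ h h h

h h h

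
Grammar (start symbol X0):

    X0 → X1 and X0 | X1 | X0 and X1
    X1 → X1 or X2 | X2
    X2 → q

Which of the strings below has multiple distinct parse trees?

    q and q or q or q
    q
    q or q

q and q or q or q

q and q or q or q: 2 trees
q: 1 tree
q or q: 1 tree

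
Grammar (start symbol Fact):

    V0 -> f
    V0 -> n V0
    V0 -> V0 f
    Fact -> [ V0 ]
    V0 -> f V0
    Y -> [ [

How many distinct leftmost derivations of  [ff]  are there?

2

Parse trees for [ff]:
  [Fact [ [V0 [V0 f] f] ]]
  [Fact [ [V0 f [V0 f]] ]]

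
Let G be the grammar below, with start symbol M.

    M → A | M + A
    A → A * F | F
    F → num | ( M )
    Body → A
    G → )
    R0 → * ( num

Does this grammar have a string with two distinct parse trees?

Only M, A, F are reachable from M; ignoring the rest: The grammar is stratified — M handles '+' (left-recursive), A handles '*', F atoms. Each operator has a fixed associativity and precedence level, so every string has one parse.

Unambiguous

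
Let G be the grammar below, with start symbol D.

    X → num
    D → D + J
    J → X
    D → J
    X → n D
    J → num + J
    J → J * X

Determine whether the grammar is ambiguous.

Ambiguous

Witness: num + num

Derivation 1: D ⇒ D + J ⇒ J + J ⇒ X + J ⇒ num + J ⇒ num + X ⇒ num + num
Derivation 2: D ⇒ J ⇒ num + J ⇒ num + X ⇒ num + num

Two distinct leftmost derivations for the same string.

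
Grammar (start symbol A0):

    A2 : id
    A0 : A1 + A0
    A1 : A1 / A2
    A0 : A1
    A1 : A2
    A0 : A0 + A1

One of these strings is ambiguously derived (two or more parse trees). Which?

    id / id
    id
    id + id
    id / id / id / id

id / id: 1 tree
id: 1 tree
id + id: 2 trees
id / id / id / id: 1 tree

id + id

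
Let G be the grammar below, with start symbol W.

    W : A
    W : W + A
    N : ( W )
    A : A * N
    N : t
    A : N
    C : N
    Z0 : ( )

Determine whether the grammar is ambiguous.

Unambiguous

Only W, A, N are reachable from W; ignoring the rest: This is a standard precedence ladder (W over A over N), with each level left-recursive on its own operator ('+' at W, '*' at A). That structure is LR(1), hence unambiguous.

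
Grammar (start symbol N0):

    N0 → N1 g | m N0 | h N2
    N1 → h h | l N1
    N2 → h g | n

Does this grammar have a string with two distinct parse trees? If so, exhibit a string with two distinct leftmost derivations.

Witness: h h g

Derivation 1: N0 ⇒ N1 g ⇒ h h g
Derivation 2: N0 ⇒ h N2 ⇒ h h g

Two distinct leftmost derivations for the same string.

Ambiguous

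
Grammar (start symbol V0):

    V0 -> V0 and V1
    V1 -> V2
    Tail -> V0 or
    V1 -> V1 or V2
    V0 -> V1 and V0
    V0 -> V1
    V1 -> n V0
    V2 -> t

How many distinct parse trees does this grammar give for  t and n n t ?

Parse trees for t and n n t:
  [V0 [V0 [V1 [V2 t]]] and [V1 n [V0 [V1 n [V0 [V1 [V2 t]]]]]]]
  [V0 [V1 [V2 t]] and [V0 [V1 n [V0 [V1 n [V0 [V1 [V2 t]]]]]]]]

2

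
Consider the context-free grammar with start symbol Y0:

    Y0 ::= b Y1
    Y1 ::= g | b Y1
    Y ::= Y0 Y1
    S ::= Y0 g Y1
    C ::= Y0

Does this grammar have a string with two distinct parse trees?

Unambiguous

Only Y0, Y1 are reachable from Y0; ignoring the rest: Each reachable nonterminal has at most one production per leading terminal, and all productions are right-linear; the derivation is determined token-by-token.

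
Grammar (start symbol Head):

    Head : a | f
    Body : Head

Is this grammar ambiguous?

Only Head is reachable from Head; ignoring the rest: Each reachable nonterminal has at most one production per leading terminal, and all productions are right-linear; the derivation is determined token-by-token.

Unambiguous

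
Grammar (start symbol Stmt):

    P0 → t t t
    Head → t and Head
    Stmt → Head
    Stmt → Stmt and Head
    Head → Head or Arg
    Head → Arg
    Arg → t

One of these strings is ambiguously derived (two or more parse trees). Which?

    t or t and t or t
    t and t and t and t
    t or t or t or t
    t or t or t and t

t or t and t or t: 1 tree
t and t and t and t: 8 trees
t or t or t or t: 1 tree
t or t or t and t: 1 tree

t and t and t and t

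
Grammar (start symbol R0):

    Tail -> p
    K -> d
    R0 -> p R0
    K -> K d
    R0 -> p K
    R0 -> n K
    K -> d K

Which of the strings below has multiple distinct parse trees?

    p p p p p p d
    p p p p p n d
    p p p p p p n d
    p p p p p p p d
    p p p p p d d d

p p p p p p d: 1 tree
p p p p p n d: 1 tree
p p p p p p n d: 1 tree
p p p p p p p d: 1 tree
p p p p p d d d: 4 trees

p p p p p d d d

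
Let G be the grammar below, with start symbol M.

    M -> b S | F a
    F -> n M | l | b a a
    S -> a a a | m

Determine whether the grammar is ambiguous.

Ambiguous

Witness: b a a a

Derivation 1: M ⇒ b S ⇒ b a a a
Derivation 2: M ⇒ F a ⇒ b a a a

Two distinct leftmost derivations for the same string.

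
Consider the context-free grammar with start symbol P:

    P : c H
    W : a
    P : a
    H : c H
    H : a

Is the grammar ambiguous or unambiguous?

Only P, H are reachable from P; ignoring the rest: The reachable rules are right-linear with at most one rule per (nonterminal, next-terminal) pair. Each input token forces the next rule, so parsing is deterministic.

Unambiguous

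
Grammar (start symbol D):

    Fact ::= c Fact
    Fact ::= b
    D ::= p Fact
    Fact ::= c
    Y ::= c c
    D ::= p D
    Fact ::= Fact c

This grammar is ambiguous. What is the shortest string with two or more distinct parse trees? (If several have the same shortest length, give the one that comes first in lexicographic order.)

length 2: no string has ≥2 trees
length 3: p c c has 2 parse trees

Two derivations of p c c:
  D ⇒ p Fact ⇒ p c Fact ⇒ p c c
  D ⇒ p Fact ⇒ p Fact c ⇒ p c c

p c c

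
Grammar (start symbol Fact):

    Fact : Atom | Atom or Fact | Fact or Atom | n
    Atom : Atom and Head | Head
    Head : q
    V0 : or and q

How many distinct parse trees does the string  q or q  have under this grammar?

2

Parse trees for q or q:
  [Fact [Atom [Head q]] or [Fact [Atom [Head q]]]]
  [Fact [Fact [Atom [Head q]]] or [Atom [Head q]]]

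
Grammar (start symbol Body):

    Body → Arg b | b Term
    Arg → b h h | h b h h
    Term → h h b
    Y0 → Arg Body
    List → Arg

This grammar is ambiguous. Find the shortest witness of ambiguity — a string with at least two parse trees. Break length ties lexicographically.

b h h b

length 4: b h h b has 2 parse trees

Two derivations of b h h b:
  Body ⇒ Arg b ⇒ b h h b
  Body ⇒ b Term ⇒ b h h b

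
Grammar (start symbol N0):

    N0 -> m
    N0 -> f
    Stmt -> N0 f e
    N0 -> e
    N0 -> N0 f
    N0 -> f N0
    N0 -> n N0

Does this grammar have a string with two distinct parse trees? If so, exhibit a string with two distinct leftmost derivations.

Witness: f f

Derivation 1: N0 ⇒ N0 f ⇒ f f
Derivation 2: N0 ⇒ f N0 ⇒ f f

Two distinct leftmost derivations for the same string.

Ambiguous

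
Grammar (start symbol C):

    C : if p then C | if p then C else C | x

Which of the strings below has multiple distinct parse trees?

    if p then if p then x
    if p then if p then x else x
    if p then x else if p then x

if p then if p then x: 1 tree
if p then if p then x else x: 2 trees
if p then x else if p then x: 1 tree

if p then if p then x else x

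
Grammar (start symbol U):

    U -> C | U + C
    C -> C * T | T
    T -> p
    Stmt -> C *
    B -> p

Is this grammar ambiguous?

Only U, C, T are reachable from U; ignoring the rest: The grammar is stratified — U handles '+' (left-recursive), C handles '*', T atoms. Each operator has a fixed associativity and precedence level, so every string has one parse.

Unambiguous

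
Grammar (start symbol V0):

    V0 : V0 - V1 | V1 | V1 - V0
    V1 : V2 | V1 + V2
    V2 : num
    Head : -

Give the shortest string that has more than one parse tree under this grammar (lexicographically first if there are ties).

length 1: no string has ≥2 trees
length 3: num - num has 2 parse trees

Two derivations of num - num:
  V0 ⇒ V0 - V1 ⇒ V1 - V1 ⇒ V2 - V1 ⇒ num - V1 ⇒ num - V2 ⇒ num - num
  V0 ⇒ V1 - V0 ⇒ V2 - V0 ⇒ num - V0 ⇒ num - V1 ⇒ num - V2 ⇒ num - num

num - num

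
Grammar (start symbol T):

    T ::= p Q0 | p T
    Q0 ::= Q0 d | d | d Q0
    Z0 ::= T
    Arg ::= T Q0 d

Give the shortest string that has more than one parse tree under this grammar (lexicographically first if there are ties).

p d d

length 2: no string has ≥2 trees
length 3: p d d has 2 parse trees

Two derivations of p d d:
  T ⇒ p Q0 ⇒ p Q0 d ⇒ p d d
  T ⇒ p Q0 ⇒ p d Q0 ⇒ p d d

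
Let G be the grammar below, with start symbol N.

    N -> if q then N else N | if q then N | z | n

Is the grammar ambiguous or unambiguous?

Ambiguous

Witness: if q then if q then n else n

Derivation 1: N ⇒ if q then N else N ⇒ if q then if q then N else N ⇒ if q then if q then n else N ⇒ if q then if q then n else n
Derivation 2: N ⇒ if q then N ⇒ if q then if q then N else N ⇒ if q then if q then n else N ⇒ if q then if q then n else n

Two distinct leftmost derivations for the same string.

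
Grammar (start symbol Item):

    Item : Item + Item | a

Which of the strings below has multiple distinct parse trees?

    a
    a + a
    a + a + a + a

a: 1 tree
a + a: 1 tree
a + a + a + a: 5 trees

a + a + a + a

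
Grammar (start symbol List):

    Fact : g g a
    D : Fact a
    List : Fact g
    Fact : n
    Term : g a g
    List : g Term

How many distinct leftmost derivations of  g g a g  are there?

2

Parse trees for g g a g:
  [List [Fact g g a] g]
  [List g [Term g a g]]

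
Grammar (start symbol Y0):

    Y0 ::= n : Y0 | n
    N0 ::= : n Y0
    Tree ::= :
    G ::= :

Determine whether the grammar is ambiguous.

(N0, Tree, G are unreachable from Y0, so their rules don't affect L(Y0).) The reachable grammar is A → atom sep A | atom. Each atom is followed by either the separator (recurse) or end-of-string (stop) — no choice point.

Unambiguous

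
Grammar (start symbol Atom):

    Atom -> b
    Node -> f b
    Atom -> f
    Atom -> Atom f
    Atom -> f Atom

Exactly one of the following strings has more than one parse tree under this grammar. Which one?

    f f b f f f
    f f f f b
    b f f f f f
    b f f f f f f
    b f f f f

f f b f f f

f f b f f f: 10 trees
f f f f b: 1 tree
b f f f f f: 1 tree
b f f f f f f: 1 tree
b f f f f: 1 tree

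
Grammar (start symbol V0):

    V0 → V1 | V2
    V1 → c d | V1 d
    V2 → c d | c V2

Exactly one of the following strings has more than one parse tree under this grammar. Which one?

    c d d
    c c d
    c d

c d

c d d: 1 tree
c c d: 1 tree
c d: 2 trees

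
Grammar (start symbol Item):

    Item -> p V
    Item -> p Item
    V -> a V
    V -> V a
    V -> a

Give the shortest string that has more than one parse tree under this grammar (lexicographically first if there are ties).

length 2: no string has ≥2 trees
length 3: p a a has 2 parse trees

Two derivations of p a a:
  Item ⇒ p V ⇒ p a V ⇒ p a a
  Item ⇒ p V ⇒ p V a ⇒ p a a

p a a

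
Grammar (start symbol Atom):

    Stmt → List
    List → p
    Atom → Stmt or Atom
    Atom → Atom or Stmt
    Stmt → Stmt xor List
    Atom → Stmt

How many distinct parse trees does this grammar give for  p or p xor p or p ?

4

Parse trees for p or p xor p or p:
  [Atom [Stmt [List p]] or [Atom [Stmt [Stmt [List p]] xor [List p]] or [Atom [Stmt [List p]]]]]
  [Atom [Stmt [List p]] or [Atom [Atom [Stmt [Stmt [List p]] xor [List p]]] or [Stmt [List p]]]]
  [Atom [Atom [Stmt [List p]] or [Atom [Stmt [Stmt [List p]] xor [List p]]]] or [Stmt [List p]]]
  [Atom [Atom [Atom [Stmt [List p]]] or [Stmt [Stmt [List p]] xor [List p]]] or [Stmt [List p]]]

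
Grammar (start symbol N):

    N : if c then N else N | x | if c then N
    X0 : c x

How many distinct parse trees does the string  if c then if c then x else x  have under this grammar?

Parse trees for if c then if c then x else x:
  [N if c then [N if c then [N x]] else [N x]]
  [N if c then [N if c then [N x] else [N x]]]

2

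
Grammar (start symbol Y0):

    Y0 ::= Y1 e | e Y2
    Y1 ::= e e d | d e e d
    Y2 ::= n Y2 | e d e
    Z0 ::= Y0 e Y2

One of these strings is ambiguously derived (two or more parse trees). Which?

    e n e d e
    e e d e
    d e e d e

e e d e

e n e d e: 1 tree
e e d e: 2 trees
d e e d e: 1 tree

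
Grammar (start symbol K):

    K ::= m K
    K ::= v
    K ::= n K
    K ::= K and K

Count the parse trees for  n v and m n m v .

Parse trees for n v and m n m v:
  [K n [K [K v] and [K m [K n [K m [K v]]]]]]
  [K [K n [K v]] and [K m [K n [K m [K v]]]]]

2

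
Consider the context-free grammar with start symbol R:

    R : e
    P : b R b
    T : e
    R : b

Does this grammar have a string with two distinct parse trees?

Unambiguous

(T, P are unreachable from R, so their rules don't affect L(R).) Restricted to the reachable nonterminals, every rule has the form A → t or A → t B, and no two rules for the same A share a first terminal. The grammar encodes a DFA — one run per string.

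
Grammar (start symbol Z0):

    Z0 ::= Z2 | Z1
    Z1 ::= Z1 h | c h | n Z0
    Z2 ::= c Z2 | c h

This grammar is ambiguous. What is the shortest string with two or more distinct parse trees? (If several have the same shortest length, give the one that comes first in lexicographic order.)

length 2: c h has 2 parse trees

Two derivations of c h:
  Z0 ⇒ Z2 ⇒ c h
  Z0 ⇒ Z1 ⇒ c h

c h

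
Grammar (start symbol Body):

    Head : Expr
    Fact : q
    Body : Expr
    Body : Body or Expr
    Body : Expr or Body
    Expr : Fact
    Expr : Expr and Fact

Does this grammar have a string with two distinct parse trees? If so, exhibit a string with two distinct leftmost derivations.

Witness: q or q

Derivation 1: Body ⇒ Body or Expr ⇒ Expr or Expr ⇒ Fact or Expr ⇒ q or Expr ⇒ q or Fact ⇒ q or q
Derivation 2: Body ⇒ Expr or Body ⇒ Fact or Body ⇒ q or Body ⇒ q or Expr ⇒ q or Fact ⇒ q or q

Two distinct leftmost derivations for the same string.

Ambiguous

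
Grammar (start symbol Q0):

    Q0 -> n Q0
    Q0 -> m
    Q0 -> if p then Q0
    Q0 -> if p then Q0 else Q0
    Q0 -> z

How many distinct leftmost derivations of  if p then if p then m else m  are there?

Parse trees for if p then if p then m else m:
  [Q0 if p then [Q0 if p then [Q0 m] else [Q0 m]]]
  [Q0 if p then [Q0 if p then [Q0 m]] else [Q0 m]]

2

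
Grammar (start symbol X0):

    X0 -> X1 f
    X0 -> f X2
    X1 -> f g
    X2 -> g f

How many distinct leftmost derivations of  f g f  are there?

2

Parse trees for f g f:
  [X0 [X1 f g] f]
  [X0 f [X2 g f]]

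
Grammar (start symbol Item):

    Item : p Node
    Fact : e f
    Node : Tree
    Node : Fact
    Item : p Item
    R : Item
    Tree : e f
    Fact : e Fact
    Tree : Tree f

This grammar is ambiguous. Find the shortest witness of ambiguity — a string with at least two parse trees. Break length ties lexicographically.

p e f

length 3: p e f has 2 parse trees

Two derivations of p e f:
  Item ⇒ p Node ⇒ p Tree ⇒ p e f
  Item ⇒ p Node ⇒ p Fact ⇒ p e f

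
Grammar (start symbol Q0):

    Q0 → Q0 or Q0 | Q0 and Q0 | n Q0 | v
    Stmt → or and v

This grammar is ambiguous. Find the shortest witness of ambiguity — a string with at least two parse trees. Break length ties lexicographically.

n v and v

length 1: no string has ≥2 trees
length 2: no string has ≥2 trees
length 3: no string has ≥2 trees
length 4: n v and v has 2 parse trees

Two derivations of n v and v:
  Q0 ⇒ Q0 and Q0 ⇒ n Q0 and Q0 ⇒ n v and Q0 ⇒ n v and v
  Q0 ⇒ n Q0 ⇒ n Q0 and Q0 ⇒ n v and Q0 ⇒ n v and v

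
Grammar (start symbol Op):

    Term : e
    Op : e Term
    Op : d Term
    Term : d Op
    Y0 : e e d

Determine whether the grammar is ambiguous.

Only Op, Term are reachable from Op; ignoring the rest: Each reachable nonterminal has at most one production per leading terminal, and all productions are right-linear; the derivation is determined token-by-token.

Unambiguous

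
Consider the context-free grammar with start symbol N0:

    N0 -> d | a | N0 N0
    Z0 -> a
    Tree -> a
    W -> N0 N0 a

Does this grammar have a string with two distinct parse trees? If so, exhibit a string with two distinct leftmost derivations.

Witness: a a a

Derivation 1: N0 ⇒ N0 N0 ⇒ a N0 ⇒ a N0 N0 ⇒ a a N0 ⇒ a a a
Derivation 2: N0 ⇒ N0 N0 ⇒ N0 N0 N0 ⇒ a N0 N0 ⇒ a a N0 ⇒ a a a

Two distinct leftmost derivations for the same string.

Ambiguous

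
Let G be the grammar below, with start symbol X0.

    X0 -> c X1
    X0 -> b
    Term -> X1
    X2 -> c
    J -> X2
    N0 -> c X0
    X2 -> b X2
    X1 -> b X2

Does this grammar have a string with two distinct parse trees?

Only X0, X1, X2 are reachable from X0; ignoring the rest: Each reachable nonterminal has at most one production per leading terminal, and all productions are right-linear; the derivation is determined token-by-token.

Unambiguous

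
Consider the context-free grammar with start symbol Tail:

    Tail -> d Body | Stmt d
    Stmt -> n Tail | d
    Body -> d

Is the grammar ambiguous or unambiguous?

Ambiguous

Witness: d d

Derivation 1: Tail ⇒ d Body ⇒ d d
Derivation 2: Tail ⇒ Stmt d ⇒ d d

Two distinct leftmost derivations for the same string.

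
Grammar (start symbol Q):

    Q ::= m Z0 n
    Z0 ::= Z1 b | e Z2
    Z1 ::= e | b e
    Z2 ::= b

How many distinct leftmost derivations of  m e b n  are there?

Parse trees for m e b n:
  [Q m [Z0 [Z1 e] b] n]
  [Q m [Z0 e [Z2 b]] n]

2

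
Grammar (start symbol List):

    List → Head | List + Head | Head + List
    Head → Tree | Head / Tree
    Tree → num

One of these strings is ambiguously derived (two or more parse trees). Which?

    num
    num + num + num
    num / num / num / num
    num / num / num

num + num + num

num: 1 tree
num + num + num: 4 trees
num / num / num / num: 1 tree
num / num / num: 1 tree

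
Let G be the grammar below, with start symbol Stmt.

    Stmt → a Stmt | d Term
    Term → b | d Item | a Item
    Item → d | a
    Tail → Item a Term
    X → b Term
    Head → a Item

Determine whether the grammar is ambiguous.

Only Stmt, Term, Item are reachable from Stmt; ignoring the rest: Restricted to the reachable nonterminals, every rule has the form A → t or A → t B, and no two rules for the same A share a first terminal. The grammar encodes a DFA — one run per string.

Unambiguous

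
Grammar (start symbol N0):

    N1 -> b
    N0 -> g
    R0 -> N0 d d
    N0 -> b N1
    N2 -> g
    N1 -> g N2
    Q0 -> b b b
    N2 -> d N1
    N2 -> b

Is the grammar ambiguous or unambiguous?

Unambiguous

Only N0, N1, N2 are reachable from N0; ignoring the rest: Restricted to the reachable nonterminals, every rule has the form A → t or A → t B, and no two rules for the same A share a first terminal. The grammar encodes a DFA — one run per string.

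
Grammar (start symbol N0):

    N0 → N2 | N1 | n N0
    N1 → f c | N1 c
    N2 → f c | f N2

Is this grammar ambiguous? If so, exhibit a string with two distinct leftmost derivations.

Ambiguous

Witness: f c

Derivation 1: N0 ⇒ N2 ⇒ f c
Derivation 2: N0 ⇒ N1 ⇒ f c

Two distinct leftmost derivations for the same string.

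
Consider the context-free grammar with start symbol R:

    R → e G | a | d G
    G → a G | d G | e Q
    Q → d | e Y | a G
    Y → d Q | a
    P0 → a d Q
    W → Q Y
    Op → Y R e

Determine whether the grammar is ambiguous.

Only R, G, Q, Y are reachable from R; ignoring the rest: Each reachable nonterminal has at most one production per leading terminal, and all productions are right-linear; the derivation is determined token-by-token.

Unambiguous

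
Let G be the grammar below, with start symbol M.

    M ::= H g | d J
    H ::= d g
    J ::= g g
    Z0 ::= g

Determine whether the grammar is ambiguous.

Witness: d g g

Derivation 1: M ⇒ H g ⇒ d g g
Derivation 2: M ⇒ d J ⇒ d g g

Two distinct leftmost derivations for the same string.

Ambiguous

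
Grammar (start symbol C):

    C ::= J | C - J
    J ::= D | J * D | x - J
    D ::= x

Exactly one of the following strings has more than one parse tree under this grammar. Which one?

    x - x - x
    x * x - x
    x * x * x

x - x - x

x - x - x: 4 trees
x * x - x: 1 tree
x * x * x: 1 tree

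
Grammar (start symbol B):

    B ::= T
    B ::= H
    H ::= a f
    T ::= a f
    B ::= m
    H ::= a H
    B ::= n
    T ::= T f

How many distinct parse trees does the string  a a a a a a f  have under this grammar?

1

Parse trees for a a a a a a f:
  [B [H a [H a [H a [H a [H a [H a f]]]]]]]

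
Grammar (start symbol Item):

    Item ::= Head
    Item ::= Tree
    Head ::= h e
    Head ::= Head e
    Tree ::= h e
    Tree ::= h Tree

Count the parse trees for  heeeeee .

1

Parse trees for heeeeee:
  [Item [Head [Head [Head [Head [Head [Head h e] e] e] e] e] e]]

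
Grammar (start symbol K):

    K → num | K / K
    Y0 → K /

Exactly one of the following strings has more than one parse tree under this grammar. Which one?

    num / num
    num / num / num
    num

num / num / num

num / num: 1 tree
num / num / num: 2 trees
num: 1 tree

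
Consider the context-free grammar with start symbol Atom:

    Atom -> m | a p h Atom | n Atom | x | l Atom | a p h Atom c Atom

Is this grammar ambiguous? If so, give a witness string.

Ambiguous

Witness: a p h a p h m c m

Derivation 1: Atom ⇒ a p h Atom ⇒ a p h a p h Atom c Atom ⇒ a p h a p h m c Atom ⇒ a p h a p h m c m
Derivation 2: Atom ⇒ a p h Atom c Atom ⇒ a p h a p h Atom c Atom ⇒ a p h a p h m c Atom ⇒ a p h a p h m c m

Two distinct leftmost derivations for the same string.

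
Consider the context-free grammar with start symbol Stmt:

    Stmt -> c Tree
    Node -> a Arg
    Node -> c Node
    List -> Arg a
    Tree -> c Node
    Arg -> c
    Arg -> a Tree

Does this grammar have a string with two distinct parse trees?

Unambiguous

Only Stmt, Tree, Node, Arg are reachable from Stmt; ignoring the rest: Each reachable nonterminal has at most one production per leading terminal, and all productions are right-linear; the derivation is determined token-by-token.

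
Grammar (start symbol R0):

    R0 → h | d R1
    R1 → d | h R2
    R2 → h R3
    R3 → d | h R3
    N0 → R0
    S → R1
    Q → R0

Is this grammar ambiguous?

Unambiguous

Only R0, R1, R2, R3 are reachable from R0; ignoring the rest: Restricted to the reachable nonterminals, every rule has the form A → t or A → t B, and no two rules for the same A share a first terminal. The grammar encodes a DFA — one run per string.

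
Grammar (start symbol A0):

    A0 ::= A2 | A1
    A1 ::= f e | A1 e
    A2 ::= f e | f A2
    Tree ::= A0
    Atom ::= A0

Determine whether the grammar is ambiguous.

Ambiguous

Witness: f e

Derivation 1: A0 ⇒ A2 ⇒ f e
Derivation 2: A0 ⇒ A1 ⇒ f e

Two distinct leftmost derivations for the same string.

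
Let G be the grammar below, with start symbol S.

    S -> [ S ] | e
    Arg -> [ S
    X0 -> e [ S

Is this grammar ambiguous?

(Arg, X0 are unreachable from S, so their rules don't affect L(S).) L(S) is { openⁿ atom closeⁿ : n ≥ 0 }. The bracket depth fixes n, and the derivation is forced at every step.

Unambiguous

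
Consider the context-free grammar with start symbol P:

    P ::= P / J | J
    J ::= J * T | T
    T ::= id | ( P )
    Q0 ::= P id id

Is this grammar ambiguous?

Only P, J, T are reachable from P; ignoring the rest: P → P / J | J  ;  J → J * T | T  — a left-associative chain with T at the bottom. Each string factors uniquely by precedence.

Unambiguous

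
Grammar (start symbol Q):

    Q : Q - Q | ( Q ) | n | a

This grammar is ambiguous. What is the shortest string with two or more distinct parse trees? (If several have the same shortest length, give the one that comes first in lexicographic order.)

length 1: no string has ≥2 trees
length 3: no string has ≥2 trees
length 5: a - a - a has 2 parse trees

Two derivations of a - a - a:
  Q ⇒ Q - Q ⇒ Q - Q - Q ⇒ a - Q - Q ⇒ a - a - Q ⇒ a - a - a
  Q ⇒ Q - Q ⇒ a - Q ⇒ a - Q - Q ⇒ a - a - Q ⇒ a - a - a

a - a - a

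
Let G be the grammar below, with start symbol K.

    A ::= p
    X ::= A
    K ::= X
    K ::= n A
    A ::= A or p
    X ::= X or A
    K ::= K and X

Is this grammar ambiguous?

Witness: p or p

Derivation 1: K ⇒ X ⇒ A ⇒ A or p ⇒ p or p
Derivation 2: K ⇒ X ⇒ X or A ⇒ A or A ⇒ p or A ⇒ p or p

Two distinct leftmost derivations for the same string.

Ambiguous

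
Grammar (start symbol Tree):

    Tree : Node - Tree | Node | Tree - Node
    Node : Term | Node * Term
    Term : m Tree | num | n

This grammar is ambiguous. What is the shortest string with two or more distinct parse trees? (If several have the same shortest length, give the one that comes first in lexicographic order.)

length 1: no string has ≥2 trees
length 2: no string has ≥2 trees
length 3: n - n has 2 parse trees

Two derivations of n - n:
  Tree ⇒ Node - Tree ⇒ Term - Tree ⇒ n - Tree ⇒ n - Node ⇒ n - Term ⇒ n - n
  Tree ⇒ Tree - Node ⇒ Node - Node ⇒ Term - Node ⇒ n - Node ⇒ n - Term ⇒ n - n

n - n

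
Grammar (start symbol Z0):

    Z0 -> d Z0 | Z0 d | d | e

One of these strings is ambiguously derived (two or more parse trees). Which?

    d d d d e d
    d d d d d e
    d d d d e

d d d d e d: 5 trees
d d d d d e: 1 tree
d d d d e: 1 tree

d d d d e d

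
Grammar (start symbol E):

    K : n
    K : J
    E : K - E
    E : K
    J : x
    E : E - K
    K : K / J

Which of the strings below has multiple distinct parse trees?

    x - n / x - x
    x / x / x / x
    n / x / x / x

x - n / x - x: 4 trees
x / x / x / x: 1 tree
n / x / x / x: 1 tree

x - n / x - x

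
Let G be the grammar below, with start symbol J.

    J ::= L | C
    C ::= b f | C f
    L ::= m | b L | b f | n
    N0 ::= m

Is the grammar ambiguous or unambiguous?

Ambiguous

Witness: b f

Derivation 1: J ⇒ L ⇒ b f
Derivation 2: J ⇒ C ⇒ b f

Two distinct leftmost derivations for the same string.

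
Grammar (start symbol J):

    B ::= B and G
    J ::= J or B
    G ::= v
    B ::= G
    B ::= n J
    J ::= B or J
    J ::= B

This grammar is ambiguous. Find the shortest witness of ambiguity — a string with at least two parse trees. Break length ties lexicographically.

v or v

length 1: no string has ≥2 trees
length 2: no string has ≥2 trees
length 3: v or v has 2 parse trees

Two derivations of v or v:
  J ⇒ J or B ⇒ B or B ⇒ G or B ⇒ v or B ⇒ v or G ⇒ v or v
  J ⇒ B or J ⇒ G or J ⇒ v or J ⇒ v or B ⇒ v or G ⇒ v or v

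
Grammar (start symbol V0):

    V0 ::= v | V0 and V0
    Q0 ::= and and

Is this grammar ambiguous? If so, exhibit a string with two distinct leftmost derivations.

Ambiguous

Witness: v and v and v

Derivation 1: V0 ⇒ V0 and V0 ⇒ v and V0 ⇒ v and V0 and V0 ⇒ v and v and V0 ⇒ v and v and v
Derivation 2: V0 ⇒ V0 and V0 ⇒ V0 and V0 and V0 ⇒ v and V0 and V0 ⇒ v and v and V0 ⇒ v and v and v

Two distinct leftmost derivations for the same string.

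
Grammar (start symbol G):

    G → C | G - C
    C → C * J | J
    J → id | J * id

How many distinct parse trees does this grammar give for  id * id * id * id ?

8

Parse trees for id * id * id * id:
  [G [C [C [J id]] * [J [J [J id] * id] * id]]]
  [G [C [C [C [J id]] * [J id]] * [J [J id] * id]]]
  [G [C [C [J [J id] * id]] * [J [J id] * id]]]
  [G [C [C [C [J id]] * [J [J id] * id]] * [J id]]]
  [G [C [C [C [C [J id]] * [J id]] * [J id]] * [J id]]]
  [G [C [C [C [J [J id] * id]] * [J id]] * [J id]]]
  [G [C [C [J [J [J id] * id] * id]] * [J id]]]
  [G [C [J [J [J [J id] * id] * id] * id]]]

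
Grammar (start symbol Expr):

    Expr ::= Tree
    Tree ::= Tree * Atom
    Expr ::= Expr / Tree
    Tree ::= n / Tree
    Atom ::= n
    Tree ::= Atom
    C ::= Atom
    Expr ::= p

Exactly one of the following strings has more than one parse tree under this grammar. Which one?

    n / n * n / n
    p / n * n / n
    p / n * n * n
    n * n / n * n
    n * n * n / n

n / n * n / n

n / n * n / n: 3 trees
p / n * n / n: 1 tree
p / n * n * n: 1 tree
n * n / n * n: 1 tree
n * n * n / n: 1 tree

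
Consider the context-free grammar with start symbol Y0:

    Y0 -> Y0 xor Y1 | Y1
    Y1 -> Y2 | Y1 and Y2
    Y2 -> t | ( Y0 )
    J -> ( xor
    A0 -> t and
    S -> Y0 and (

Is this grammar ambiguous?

Only Y0, Y1, Y2 are reachable from Y0; ignoring the rest: This is a standard precedence ladder (Y0 over Y1 over Y2), with each level left-recursive on its own operator ('xor' at Y0, 'and' at Y1). That structure is LR(1), hence unambiguous.

Unambiguous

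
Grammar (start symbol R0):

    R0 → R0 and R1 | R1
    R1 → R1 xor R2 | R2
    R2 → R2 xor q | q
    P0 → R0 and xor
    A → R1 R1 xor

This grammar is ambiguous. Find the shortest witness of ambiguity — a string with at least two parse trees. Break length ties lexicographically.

q xor q

length 1: no string has ≥2 trees
length 3: q xor q has 2 parse trees

Two derivations of q xor q:
  R0 ⇒ R1 ⇒ R1 xor R2 ⇒ R2 xor R2 ⇒ q xor R2 ⇒ q xor q
  R0 ⇒ R1 ⇒ R2 ⇒ R2 xor q ⇒ q xor q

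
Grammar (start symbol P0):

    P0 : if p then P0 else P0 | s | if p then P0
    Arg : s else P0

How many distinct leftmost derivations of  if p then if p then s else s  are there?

2

Parse trees for if p then if p then s else s:
  [P0 if p then [P0 if p then [P0 s]] else [P0 s]]
  [P0 if p then [P0 if p then [P0 s] else [P0 s]]]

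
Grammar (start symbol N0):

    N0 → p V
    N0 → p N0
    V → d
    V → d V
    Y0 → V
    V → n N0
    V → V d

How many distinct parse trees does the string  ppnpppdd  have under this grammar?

3

Parse trees for ppnpppdd:
  [N0 p [N0 p [V n [N0 p [N0 p [N0 p [V d [V d]]]]]]]]
  [N0 p [N0 p [V n [N0 p [N0 p [N0 p [V [V d] d]]]]]]]
  [N0 p [N0 p [V [V n [N0 p [N0 p [N0 p [V d]]]]] d]]]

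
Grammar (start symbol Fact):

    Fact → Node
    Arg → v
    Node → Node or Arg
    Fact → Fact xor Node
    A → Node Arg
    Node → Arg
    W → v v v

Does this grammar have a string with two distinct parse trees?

Unambiguous

(W, A are unreachable from Fact, so their rules don't affect L(Fact).) Fact → Fact xor Node | Node  ;  Node → Node or Arg | Arg  — a left-associative chain with Arg at the bottom. Each string factors uniquely by precedence.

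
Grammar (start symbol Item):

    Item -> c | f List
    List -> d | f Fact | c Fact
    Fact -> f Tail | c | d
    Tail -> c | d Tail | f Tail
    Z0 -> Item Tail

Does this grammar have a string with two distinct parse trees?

Unambiguous

Only Item, List, Fact, Tail are reachable from Item; ignoring the rest: Restricted to the reachable nonterminals, every rule has the form A → t or A → t B, and no two rules for the same A share a first terminal. The grammar encodes a DFA — one run per string.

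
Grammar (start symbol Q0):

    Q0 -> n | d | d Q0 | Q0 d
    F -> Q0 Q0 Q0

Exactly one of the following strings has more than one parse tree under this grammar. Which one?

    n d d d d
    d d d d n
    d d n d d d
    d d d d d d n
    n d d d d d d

n d d d d: 1 tree
d d d d n: 1 tree
d d n d d d: 10 trees
d d d d d d n: 1 tree
n d d d d d d: 1 tree

d d n d d d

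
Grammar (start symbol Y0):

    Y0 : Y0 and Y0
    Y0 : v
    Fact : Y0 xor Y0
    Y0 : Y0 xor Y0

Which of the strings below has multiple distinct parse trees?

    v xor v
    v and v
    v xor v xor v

v xor v: 1 tree
v and v: 1 tree
v xor v xor v: 2 trees

v xor v xor v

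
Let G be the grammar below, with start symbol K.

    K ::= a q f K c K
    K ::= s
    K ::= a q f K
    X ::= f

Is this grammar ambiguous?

Witness: a q f a q f s c s

Derivation 1: K ⇒ a q f K c K ⇒ a q f a q f K c K ⇒ a q f a q f s c K ⇒ a q f a q f s c s
Derivation 2: K ⇒ a q f K ⇒ a q f a q f K c K ⇒ a q f a q f s c K ⇒ a q f a q f s c s

Two distinct leftmost derivations for the same string.

Ambiguous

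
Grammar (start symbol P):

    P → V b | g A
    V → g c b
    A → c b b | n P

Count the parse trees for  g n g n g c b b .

Parse trees for g n g n g c b b:
  [P g [A n [P g [A n [P [V g c b] b]]]]]
  [P g [A n [P g [A n [P g [A c b b]]]]]]

2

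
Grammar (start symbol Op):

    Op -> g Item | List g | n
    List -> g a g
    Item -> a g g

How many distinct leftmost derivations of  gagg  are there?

Parse trees for gagg:
  [Op g [Item a g g]]
  [Op [List g a g] g]

2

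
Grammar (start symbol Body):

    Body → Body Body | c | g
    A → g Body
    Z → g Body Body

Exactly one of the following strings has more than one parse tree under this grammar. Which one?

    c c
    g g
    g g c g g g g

g g c g g g g

c c: 1 tree
g g: 1 tree
g g c g g g g: 132 trees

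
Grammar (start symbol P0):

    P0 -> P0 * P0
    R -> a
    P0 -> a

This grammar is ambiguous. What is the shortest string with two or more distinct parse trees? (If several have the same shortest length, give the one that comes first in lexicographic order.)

a * a * a

length 1: no string has ≥2 trees
length 3: no string has ≥2 trees
length 5: a * a * a has 2 parse trees

Two derivations of a * a * a:
  P0 ⇒ P0 * P0 ⇒ P0 * P0 * P0 ⇒ a * P0 * P0 ⇒ a * a * P0 ⇒ a * a * a
  P0 ⇒ P0 * P0 ⇒ a * P0 ⇒ a * P0 * P0 ⇒ a * a * P0 ⇒ a * a * a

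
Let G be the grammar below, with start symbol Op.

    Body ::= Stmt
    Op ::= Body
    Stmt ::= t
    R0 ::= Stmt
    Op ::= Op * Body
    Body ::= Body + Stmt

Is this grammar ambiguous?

Only Op, Body, Stmt are reachable from Op; ignoring the rest: This is a standard precedence ladder (Op over Body over Stmt), with each level left-recursive on its own operator ('*' at Op, '+' at Body). That structure is LR(1), hence unambiguous.

Unambiguous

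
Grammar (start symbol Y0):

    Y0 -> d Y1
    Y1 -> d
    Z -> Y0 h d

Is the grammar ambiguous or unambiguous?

Unambiguous

(Z is unreachable from Y0, so its rules don't affect L(Y0).) Each reachable nonterminal has at most one production per leading terminal, and all productions are right-linear; the derivation is determined token-by-token.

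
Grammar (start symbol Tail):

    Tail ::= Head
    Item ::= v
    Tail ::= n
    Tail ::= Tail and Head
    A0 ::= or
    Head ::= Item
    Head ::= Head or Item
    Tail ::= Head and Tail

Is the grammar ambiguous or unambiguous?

Ambiguous

Witness: v and v

Derivation 1: Tail ⇒ Tail and Head ⇒ Head and Head ⇒ Item and Head ⇒ v and Head ⇒ v and Item ⇒ v and v
Derivation 2: Tail ⇒ Head and Tail ⇒ Item and Tail ⇒ v and Tail ⇒ v and Head ⇒ v and Item ⇒ v and v

Two distinct leftmost derivations for the same string.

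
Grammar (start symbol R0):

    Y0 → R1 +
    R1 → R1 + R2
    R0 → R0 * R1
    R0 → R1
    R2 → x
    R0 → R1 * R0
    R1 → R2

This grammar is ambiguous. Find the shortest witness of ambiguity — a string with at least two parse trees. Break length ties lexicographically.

length 1: no string has ≥2 trees
length 3: x * x has 2 parse trees

Two derivations of x * x:
  R0 ⇒ R0 * R1 ⇒ R1 * R1 ⇒ R2 * R1 ⇒ x * R1 ⇒ x * R2 ⇒ x * x
  R0 ⇒ R1 * R0 ⇒ R2 * R0 ⇒ x * R0 ⇒ x * R1 ⇒ x * R2 ⇒ x * x

x * x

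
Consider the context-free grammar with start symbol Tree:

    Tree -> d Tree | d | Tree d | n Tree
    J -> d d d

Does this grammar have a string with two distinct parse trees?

Ambiguous

Witness: d d

Derivation 1: Tree ⇒ d Tree ⇒ d d
Derivation 2: Tree ⇒ Tree d ⇒ d d

Two distinct leftmost derivations for the same string.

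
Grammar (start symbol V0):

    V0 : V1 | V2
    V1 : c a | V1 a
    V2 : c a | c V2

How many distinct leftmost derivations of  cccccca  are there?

1

Parse trees for cccccca:
  [V0 [V2 c [V2 c [V2 c [V2 c [V2 c [V2 c a]]]]]]]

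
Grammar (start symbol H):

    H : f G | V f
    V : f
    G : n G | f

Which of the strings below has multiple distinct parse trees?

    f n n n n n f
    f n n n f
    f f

f n n n n n f: 1 tree
f n n n f: 1 tree
f f: 2 trees

f f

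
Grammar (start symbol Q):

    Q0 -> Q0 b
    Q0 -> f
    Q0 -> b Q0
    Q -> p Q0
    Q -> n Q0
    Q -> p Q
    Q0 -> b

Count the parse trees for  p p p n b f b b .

Parse trees for p p p n b f b b:
  [Q p [Q p [Q p [Q n [Q0 [Q0 [Q0 b [Q0 f]] b] b]]]]]
  [Q p [Q p [Q p [Q n [Q0 [Q0 b [Q0 [Q0 f] b]] b]]]]]
  [Q p [Q p [Q p [Q n [Q0 b [Q0 [Q0 [Q0 f] b] b]]]]]]

3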